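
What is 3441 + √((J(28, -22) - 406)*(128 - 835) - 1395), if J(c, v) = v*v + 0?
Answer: 3441 + I*√56541 ≈ 3441.0 + 237.78*I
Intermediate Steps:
J(c, v) = v² (J(c, v) = v² + 0 = v²)
3441 + √((J(28, -22) - 406)*(128 - 835) - 1395) = 3441 + √(((-22)² - 406)*(128 - 835) - 1395) = 3441 + √((484 - 406)*(-707) - 1395) = 3441 + √(78*(-707) - 1395) = 3441 + √(-55146 - 1395) = 3441 + √(-56541) = 3441 + I*√56541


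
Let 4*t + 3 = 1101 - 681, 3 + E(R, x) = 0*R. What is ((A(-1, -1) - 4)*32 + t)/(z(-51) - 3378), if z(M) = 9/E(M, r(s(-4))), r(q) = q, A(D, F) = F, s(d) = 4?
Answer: 223/13524 ≈ 0.016489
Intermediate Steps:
E(R, x) = -3 (E(R, x) = -3 + 0*R = -3 + 0 = -3)
z(M) = -3 (z(M) = 9/(-3) = 9*(-1/3) = -3)
t = 417/4 (t = -3/4 + (1101 - 681)/4 = -3/4 + (1/4)*420 = -3/4 + 105 = 417/4 ≈ 104.25)
((A(-1, -1) - 4)*32 + t)/(z(-51) - 3378) = ((-1 - 4)*32 + 417/4)/(-3 - 3378) = (-5*32 + 417/4)/(-3381) = (-160 + 417/4)*(-1/3381) = -223/4*(-1/3381) = 223/13524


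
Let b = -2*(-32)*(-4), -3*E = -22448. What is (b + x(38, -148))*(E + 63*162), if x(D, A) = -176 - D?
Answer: -24941020/3 ≈ -8.3137e+6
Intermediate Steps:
E = 22448/3 (E = -⅓*(-22448) = 22448/3 ≈ 7482.7)
b = -256 (b = 64*(-4) = -256)
(b + x(38, -148))*(E + 63*162) = (-256 + (-176 - 1*38))*(22448/3 + 63*162) = (-256 + (-176 - 38))*(22448/3 + 10206) = (-256 - 214)*(53066/3) = -470*53066/3 = -24941020/3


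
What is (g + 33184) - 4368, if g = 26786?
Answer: 55602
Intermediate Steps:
(g + 33184) - 4368 = (26786 + 33184) - 4368 = 59970 - 4368 = 55602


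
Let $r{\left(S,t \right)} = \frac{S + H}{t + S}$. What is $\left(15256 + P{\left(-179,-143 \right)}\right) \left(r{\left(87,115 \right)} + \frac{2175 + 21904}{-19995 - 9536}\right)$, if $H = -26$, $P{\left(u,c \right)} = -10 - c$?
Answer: $- \frac{47129843563}{5965262} \approx -7900.7$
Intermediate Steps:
$r{\left(S,t \right)} = \frac{-26 + S}{S + t}$ ($r{\left(S,t \right)} = \frac{S - 26}{t + S} = \frac{-26 + S}{S + t}$)
$\left(15256 + P{\left(-179,-143 \right)}\right) \left(r{\left(87,115 \right)} + \frac{2175 + 21904}{-19995 - 9536}\right) = \left(15256 - -133\right) \left(\frac{-26 + 87}{87 + 115} + \frac{2175 + 21904}{-19995 - 9536}\right) = \left(15256 + \left(-10 + 143\right)\right) \left(\frac{1}{202} \cdot 61 + \frac{24079}{-29531}\right) = \left(15256 + 133\right) \left(\frac{1}{202} \cdot 61 + 24079 \left(- \frac{1}{29531}\right)\right) = 15389 \left(\frac{61}{202} - \frac{24079}{29531}\right) = 15389 \left(- \frac{3062567}{5965262}\right) = - \frac{47129843563}{5965262}$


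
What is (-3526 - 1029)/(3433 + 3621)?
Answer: -4555/7054 ≈ -0.64573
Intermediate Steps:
(-3526 - 1029)/(3433 + 3621) = -4555/7054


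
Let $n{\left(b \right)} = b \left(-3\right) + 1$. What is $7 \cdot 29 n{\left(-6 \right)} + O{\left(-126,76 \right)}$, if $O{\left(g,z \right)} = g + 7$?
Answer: $3738$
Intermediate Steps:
$O{\left(g,z \right)} = 7 + g$
$n{\left(b \right)} = 1 - 3 b$ ($n{\left(b \right)} = - 3 b + 1 = 1 - 3 b$)
$7 \cdot 29 n{\left(-6 \right)} + O{\left(-126,76 \right)} = 7 \cdot 29 \left(1 - -18\right) + \left(7 - 126\right) = 203 \left(1 + 18\right) - 119 = 203 \cdot 19 - 119 = 3857 - 119 = 3738$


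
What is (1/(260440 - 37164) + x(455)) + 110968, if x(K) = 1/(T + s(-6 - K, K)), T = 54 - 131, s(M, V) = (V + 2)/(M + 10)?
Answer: 217933991148155/1963935696 ≈ 1.1097e+5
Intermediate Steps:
s(M, V) = (2 + V)/(10 + M)
T = -77
x(K) = 1/(-77 + (2 + K)/(4 - K)) (x(K) = 1/(-77 + (2 + K)/(10 + (-6 - K))) = 1/(-77 + (2 + K)/(4 - K)))
(1/(260440 - 37164) + x(455)) + 110968 = (1/(260440 - 37164) + (-4 + 455)/(6*(51 - 13*455))) + 110968 = (1/223276 + (⅙)*451/(51 - 5915)) + 110968 = (1/223276 + (⅙)*451/(-5864)) + 110968 = (1/223276 + (⅙)*(-1/5864)*451) + 110968 = (1/223276 - 451/35184) + 110968 = -25165573/1963935696 + 110968 = 217933991148155/1963935696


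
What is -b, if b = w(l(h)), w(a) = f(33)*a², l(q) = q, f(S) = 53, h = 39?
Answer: -80613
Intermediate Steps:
w(a) = 53*a²
b = 80613 (b = 53*39² = 53*1521 = 80613)
-b = -1*80613 = -80613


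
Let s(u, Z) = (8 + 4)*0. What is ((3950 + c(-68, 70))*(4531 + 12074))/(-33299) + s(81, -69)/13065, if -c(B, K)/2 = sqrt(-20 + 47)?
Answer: -65589750/33299 + 99630*sqrt(3)/33299 ≈ -1964.5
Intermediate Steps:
c(B, K) = -6*sqrt(3) (c(B, K) = -2*sqrt(-20 + 47) = -6*sqrt(3))
s(u, Z) = 0 (s(u, Z) = 12*0 = 0)
((3950 + c(-68, 70))*(4531 + 12074))/(-33299) + s(81, -69)/13065 = ((3950 - 6*sqrt(3))*(4531 + 12074))/(-33299) + 0/13065 = ((3950 - 6*sqrt(3))*16605)*(-1/33299) + 0*(1/13065) = (65589750 - 99630*sqrt(3))*(-1/33299) + 0 = (-65589750/33299 + 99630*sqrt(3)/33299) + 0 = -65589750/33299 + 99630*sqrt(3)/33299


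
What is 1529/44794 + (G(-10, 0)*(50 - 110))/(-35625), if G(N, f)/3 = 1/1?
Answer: 4168903/106385750 ≈ 0.039187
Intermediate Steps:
G(N, f) = 3 (G(N, f) = 3/1 = 3*1 = 3)
1529/44794 + (G(-10, 0)*(50 - 110))/(-35625) = 1529/44794 + (3*(50 - 110))/(-35625) = 1529*(1/44794) + (3*(-60))*(-1/35625) = 1529/44794 - 180*(-1/35625) = 1529/44794 + 12/2375 = 4168903/106385750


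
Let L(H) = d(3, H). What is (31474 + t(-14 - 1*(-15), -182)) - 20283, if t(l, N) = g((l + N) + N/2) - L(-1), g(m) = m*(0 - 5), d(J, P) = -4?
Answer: 12555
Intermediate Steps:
L(H) = -4
g(m) = -5*m (g(m) = m*(-5) = -5*m)
t(l, N) = 4 - 5*l - 15*N/2 (t(l, N) = -5*((l + N) + N/2) - 1*(-4) = -5*((N + l) + N*(½)) + 4 = -5*((N + l) + N/2) + 4 = -5*(l + 3*N/2) + 4 = (-5*l - 15*N/2) + 4 = 4 - 5*l - 15*N/2)
(31474 + t(-14 - 1*(-15), -182)) - 20283 = (31474 + (4 - 5*(-14 - 1*(-15)) - 15/2*(-182))) - 20283 = (31474 + (4 - 5*(-14 + 15) + 1365)) - 20283 = (31474 + (4 - 5*1 + 1365)) - 20283 = (31474 + (4 - 5 + 1365)) - 20283 = (31474 + 1364) - 20283 = 32838 - 20283 = 12555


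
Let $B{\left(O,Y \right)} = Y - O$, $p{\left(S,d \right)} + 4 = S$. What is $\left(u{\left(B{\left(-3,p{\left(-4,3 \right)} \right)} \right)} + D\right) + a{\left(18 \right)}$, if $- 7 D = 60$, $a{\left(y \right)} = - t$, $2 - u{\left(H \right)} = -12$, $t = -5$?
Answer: $\frac{73}{7} \approx 10.429$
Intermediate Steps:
$p{\left(S,d \right)} = -4 + S$
$u{\left(H \right)} = 14$ ($u{\left(H \right)} = 2 - -12 = 2 + 12 = 14$)
$a{\left(y \right)} = 5$ ($a{\left(y \right)} = \left(-1\right) \left(-5\right) = 5$)
$D = - \frac{60}{7}$ ($D = \left(- \frac{1}{7}\right) 60 = - \frac{60}{7} \approx -8.5714$)
$\left(u{\left(B{\left(-3,p{\left(-4,3 \right)} \right)} \right)} + D\right) + a{\left(18 \right)} = \left(14 - \frac{60}{7}\right) + 5 = \frac{38}{7} + 5 = \frac{73}{7}$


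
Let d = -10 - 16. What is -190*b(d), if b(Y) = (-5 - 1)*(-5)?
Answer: -5700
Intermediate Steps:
d = -26
b(Y) = 30 (b(Y) = -6*(-5) = 30)
-190*b(d) = -190*30 = -5700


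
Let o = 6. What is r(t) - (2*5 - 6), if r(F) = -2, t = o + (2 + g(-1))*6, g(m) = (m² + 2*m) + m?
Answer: -6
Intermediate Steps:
g(m) = m² + 3*m
t = 6 (t = 6 + (2 - (3 - 1))*6 = 6 + (2 - 1*2)*6 = 6 + (2 - 2)*6 = 6 + 0*6 = 6 + 0 = 6)
r(t) - (2*5 - 6) = -2 - (2*5 - 6) = -2 - (10 - 6) = -2 - 1*4 = -2 - 4 = -6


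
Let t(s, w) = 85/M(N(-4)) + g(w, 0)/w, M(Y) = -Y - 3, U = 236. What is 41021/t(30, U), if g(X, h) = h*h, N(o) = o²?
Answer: -45847/5 ≈ -9169.4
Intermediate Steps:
g(X, h) = h²
M(Y) = -3 - Y
t(s, w) = -85/19 (t(s, w) = 85/(-3 - 1*(-4)²) + 0²/w = 85/(-3 - 1*16) + 0/w = 85/(-3 - 16) + 0 = 85/(-19) + 0 = 85*(-1/19) + 0 = -85/19 + 0 = -85/19)
41021/t(30, U) = 41021/(-85/19) = 41021*(-19/85) = -45847/5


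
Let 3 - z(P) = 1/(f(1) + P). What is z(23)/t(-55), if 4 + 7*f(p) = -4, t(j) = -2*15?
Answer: -226/2295 ≈ -0.098475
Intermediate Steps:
t(j) = -30
f(p) = -8/7 (f(p) = -4/7 + (1/7)*(-4) = -4/7 - 4/7 = -8/7)
z(P) = 3 - 1/(-8/7 + P)
z(23)/t(-55) = ((-31 + 21*23)/(-8 + 7*23))/(-30) = ((-31 + 483)/(-8 + 161))*(-1/30) = (452/153)*(-1/30) = -226/2295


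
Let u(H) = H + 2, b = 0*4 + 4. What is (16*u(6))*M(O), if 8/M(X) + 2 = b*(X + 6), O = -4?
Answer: 512/3 ≈ 170.67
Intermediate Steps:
b = 4 (b = 0 + 4 = 4)
u(H) = 2 + H
M(X) = 8/(22 + 4*X) (M(X) = 8/(-2 + 4*(X + 6)) = 8/(-2 + 4*(6 + X)) = 8/(-2 + (24 + 4*X)) = 8/(22 + 4*X))
(16*u(6))*M(O) = (16*(2 + 6))*(4/(11 + 2*(-4))) = (16*8)*(4/(11 - 8)) = 128*(4/3) = 512/3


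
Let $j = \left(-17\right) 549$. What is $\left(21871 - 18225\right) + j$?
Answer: $-5687$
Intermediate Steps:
$j = -9333$
$\left(21871 - 18225\right) + j = \left(21871 - 18225\right) - 9333 = 3646 - 9333 = -5687$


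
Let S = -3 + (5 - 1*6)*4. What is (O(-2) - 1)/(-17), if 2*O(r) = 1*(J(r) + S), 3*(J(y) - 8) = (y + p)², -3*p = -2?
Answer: 11/918 ≈ 0.011983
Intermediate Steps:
p = ⅔ (p = -⅓*(-2) = ⅔ ≈ 0.66667)
J(y) = 8 + (⅔ + y)²/3 (J(y) = 8 + (y + ⅔)²/3 = 8 + (⅔ + y)²/3)
S = -7 (S = -3 + (5 - 6)*4 = -3 - 1*4 = -3 - 4 = -7)
O(r) = ½ + (2 + 3*r)²/54 (O(r) = (1*((8 + (2 + 3*r)²/27) - 7))/2 = (1*(1 + (2 + 3*r)²/27))/2 = (1 + (2 + 3*r)²/27)/2 = ½ + (2 + 3*r)²/54)
(O(-2) - 1)/(-17) = ((½ + (2 + 3*(-2))²/54) - 1)/(-17) = ((½ + (2 - 6)²/54) - 1)*(-1/17) = ((½ + (1/54)*(-4)²) - 1)*(-1/17) = ((½ + (1/54)*16) - 1)*(-1/17) = ((½ + 8/27) - 1)*(-1/17) = (43/54 - 1)*(-1/17) = -11/54*(-1/17) = 11/918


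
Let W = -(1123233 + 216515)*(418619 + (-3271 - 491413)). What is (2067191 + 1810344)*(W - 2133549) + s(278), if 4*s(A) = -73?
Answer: 1580573194892939867/4 ≈ 3.9514e+17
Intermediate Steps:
s(A) = -73/4 (s(A) = (¼)*(-73) = -73/4)
W = 101907931620 (W = -1339748*(418619 - 494684) = -1339748*(-76065) = -1*(-101907931620) = 101907931620)
(2067191 + 1810344)*(W - 2133549) + s(278) = (2067191 + 1810344)*(101907931620 - 2133549) - 73/4 = 3877535*101905798071 - 73/4 = 395143298723234985 - 73/4 = 1580573194892939867/4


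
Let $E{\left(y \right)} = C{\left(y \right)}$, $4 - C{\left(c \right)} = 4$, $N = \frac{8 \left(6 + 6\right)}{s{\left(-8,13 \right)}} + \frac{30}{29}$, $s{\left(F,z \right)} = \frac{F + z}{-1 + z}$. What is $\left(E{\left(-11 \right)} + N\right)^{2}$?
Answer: $\frac{1126139364}{21025} \approx 53562.0$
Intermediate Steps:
$s{\left(F,z \right)} = \frac{F + z}{-1 + z}$
$N = \frac{33558}{145}$ ($N = \frac{8 \left(6 + 6\right)}{\frac{1}{-1 + 13} \left(-8 + 13\right)} + \frac{30}{29} = \frac{8 \cdot 12}{\frac{1}{12} \cdot 5} + 30 \cdot \frac{1}{29} = \frac{96}{\frac{1}{12} \cdot 5} + \frac{30}{29} = \frac{96}{\frac{5}{12}} + \frac{30}{29} = 96 \cdot \frac{12}{5} + \frac{30}{29} = \frac{1152}{5} + \frac{30}{29} = \frac{33558}{145} \approx 231.43$)
$C{\left(c \right)} = 0$ ($C{\left(c \right)} = 4 - 4 = 0$)
$E{\left(y \right)} = 0$
$\left(E{\left(-11 \right)} + N\right)^{2} = \left(0 + \frac{33558}{145}\right)^{2} = \left(\frac{33558}{145}\right)^{2} = \frac{1126139364}{21025}$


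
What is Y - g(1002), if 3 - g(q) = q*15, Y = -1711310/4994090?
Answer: 7504447912/499409 ≈ 15027.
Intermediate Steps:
Y = -171131/499409 (Y = -1711310*1/4994090 = -171131/499409 ≈ -0.34267)
g(q) = 3 - 15*q (g(q) = 3 - q*15 = 3 - 15*q)
Y - g(1002) = -171131/499409 - (3 - 15*1002) = -171131/499409 - (3 - 15030) = -171131/499409 - 1*(-15027) = -171131/499409 + 15027 = 7504447912/499409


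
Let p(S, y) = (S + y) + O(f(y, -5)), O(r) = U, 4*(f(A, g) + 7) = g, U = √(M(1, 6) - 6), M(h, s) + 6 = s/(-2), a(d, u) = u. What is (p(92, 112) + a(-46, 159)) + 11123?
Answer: 11486 + I*√15 ≈ 11486.0 + 3.873*I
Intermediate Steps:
M(h, s) = -6 - s/2 (M(h, s) = -6 + s/(-2) = -6 + s*(-½) = -6 - s/2)
U = I*√15 (U = √((-6 - ½*6) - 6) = √((-6 - 3) - 6) = √(-9 - 6) = √(-15) = I*√15 ≈ 3.873*I)
f(A, g) = -7 + g/4
O(r) = I*√15
p(S, y) = S + y + I*√15 (p(S, y) = (S + y) + I*√15 = S + y + I*√15)
(p(92, 112) + a(-46, 159)) + 11123 = ((92 + 112 + I*√15) + 159) + 11123 = ((204 + I*√15) + 159) + 11123 = (363 + I*√15) + 11123 = 11486 + I*√15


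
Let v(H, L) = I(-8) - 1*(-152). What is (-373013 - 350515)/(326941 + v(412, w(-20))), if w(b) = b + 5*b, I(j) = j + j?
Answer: -723528/327077 ≈ -2.2121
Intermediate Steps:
I(j) = 2*j
w(b) = 6*b
v(H, L) = 136 (v(H, L) = 2*(-8) - 1*(-152) = -16 + 152 = 136)
(-373013 - 350515)/(326941 + v(412, w(-20))) = (-373013 - 350515)/(326941 + 136) = -723528/327077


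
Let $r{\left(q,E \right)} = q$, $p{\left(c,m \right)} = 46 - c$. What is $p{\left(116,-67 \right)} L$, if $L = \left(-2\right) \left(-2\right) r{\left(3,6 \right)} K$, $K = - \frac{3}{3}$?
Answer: $840$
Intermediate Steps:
$K = -1$ ($K = \left(-3\right) \frac{1}{3} = -1$)
$L = -12$ ($L = \left(-2\right) \left(-2\right) 3 \left(-1\right) = 4 \cdot 3 \left(-1\right) = 12 \left(-1\right) = -12$)
$p{\left(116,-67 \right)} L = \left(46 - 116\right) \left(-12\right) = \left(-70\right) \left(-12\right) = 840$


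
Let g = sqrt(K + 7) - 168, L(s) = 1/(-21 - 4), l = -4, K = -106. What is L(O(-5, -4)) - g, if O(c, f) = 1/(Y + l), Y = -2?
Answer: 4199/25 - 3*I*sqrt(11) ≈ 167.96 - 9.9499*I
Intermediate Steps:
O(c, f) = -1/6 (O(c, f) = 1/(-2 - 4) = 1/(-6) = -1/6)
L(s) = -1/25 (L(s) = 1/(-25) = -1/25)
g = -168 + 3*I*sqrt(11) (g = sqrt(-106 + 7) - 168 = sqrt(-99) - 168 = 3*I*sqrt(11) - 168 = -168 + 3*I*sqrt(11) ≈ -168.0 + 9.9499*I)
L(O(-5, -4)) - g = -1/25 - (-168 + 3*I*sqrt(11)) = -1/25 + (168 - 3*I*sqrt(11)) = 4199/25 - 3*I*sqrt(11)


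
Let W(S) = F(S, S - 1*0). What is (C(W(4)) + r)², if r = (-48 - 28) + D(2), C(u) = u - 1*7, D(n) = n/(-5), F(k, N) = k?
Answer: 157609/25 ≈ 6304.4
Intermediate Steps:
W(S) = S
D(n) = -n/5 (D(n) = n*(-⅕) = -n/5)
C(u) = -7 + u (C(u) = u - 7 = -7 + u)
r = -382/5 (r = (-48 - 28) - ⅕*2 = -76 - ⅖ = -382/5 ≈ -76.400)
(C(W(4)) + r)² = ((-7 + 4) - 382/5)² = (-3 - 382/5)² = (-397/5)² = 157609/25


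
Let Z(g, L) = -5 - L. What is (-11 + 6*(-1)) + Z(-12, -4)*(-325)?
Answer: 308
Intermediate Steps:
(-11 + 6*(-1)) + Z(-12, -4)*(-325) = (-11 + 6*(-1)) + (-5 - 1*(-4))*(-325) = (-11 - 6) + (-5 + 4)*(-325) = -17 - 1*(-325) = -17 + 325 = 308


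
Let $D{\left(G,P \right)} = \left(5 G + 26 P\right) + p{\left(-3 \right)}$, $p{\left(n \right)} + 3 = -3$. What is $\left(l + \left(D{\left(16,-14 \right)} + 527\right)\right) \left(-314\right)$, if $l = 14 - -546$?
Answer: $-250258$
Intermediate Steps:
$p{\left(n \right)} = -6$ ($p{\left(n \right)} = -3 - 3 = -6$)
$l = 560$ ($l = 14 + 546 = 560$)
$D{\left(G,P \right)} = -6 + 5 G + 26 P$ ($D{\left(G,P \right)} = \left(5 G + 26 P\right) - 6 = -6 + 5 G + 26 P$)
$\left(l + \left(D{\left(16,-14 \right)} + 527\right)\right) \left(-314\right) = \left(560 + \left(\left(-6 + 5 \cdot 16 + 26 \left(-14\right)\right) + 527\right)\right) \left(-314\right) = \left(560 + \left(\left(-6 + 80 - 364\right) + 527\right)\right) \left(-314\right) = \left(560 + \left(-290 + 527\right)\right) \left(-314\right) = \left(560 + 237\right) \left(-314\right) = 797 \left(-314\right) = -250258$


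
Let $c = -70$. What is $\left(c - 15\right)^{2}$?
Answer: $7225$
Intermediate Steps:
$\left(c - 15\right)^{2} = \left(-70 - 15\right)^{2} = \left(-85\right)^{2} = 7225$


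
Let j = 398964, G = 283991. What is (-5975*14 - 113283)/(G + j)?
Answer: -196933/682955 ≈ -0.28835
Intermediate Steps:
(-5975*14 - 113283)/(G + j) = (-5975*14 - 113283)/(283991 + 398964) = (-83650 - 113283)/682955 = -196933*1/682955 = -196933/682955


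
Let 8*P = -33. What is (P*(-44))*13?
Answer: 4719/2 ≈ 2359.5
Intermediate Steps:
P = -33/8 (P = (⅛)*(-33) = -33/8 ≈ -4.1250)
(P*(-44))*13 = -33/8*(-44)*13 = (363/2)*13 = 4719/2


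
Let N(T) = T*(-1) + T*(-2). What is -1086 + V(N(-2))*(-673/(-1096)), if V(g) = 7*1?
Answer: -1185545/1096 ≈ -1081.7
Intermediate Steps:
N(T) = -3*T (N(T) = -T - 2*T = -3*T)
V(g) = 7
-1086 + V(N(-2))*(-673/(-1096)) = -1086 + 7*(-673/(-1096)) = -1086 + 7*(-673*(-1/1096)) = -1086 + 7*(673/1096) = -1086 + 4711/1096 = -1185545/1096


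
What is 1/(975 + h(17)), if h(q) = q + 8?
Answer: 1/1000 ≈ 0.0010000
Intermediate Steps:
h(q) = 8 + q
1/(975 + h(17)) = 1/(975 + (8 + 17)) = 1/(975 + 25) = 1/1000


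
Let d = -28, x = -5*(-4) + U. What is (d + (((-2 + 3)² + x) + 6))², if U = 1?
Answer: 0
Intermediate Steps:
x = 21 (x = -5*(-4) + 1 = 20 + 1 = 21)
(d + (((-2 + 3)² + x) + 6))² = (-28 + (((-2 + 3)² + 21) + 6))² = (-28 + ((1² + 21) + 6))² = (-28 + ((1 + 21) + 6))² = (-28 + (22 + 6))² = (-28 + 28)² = 0² = 0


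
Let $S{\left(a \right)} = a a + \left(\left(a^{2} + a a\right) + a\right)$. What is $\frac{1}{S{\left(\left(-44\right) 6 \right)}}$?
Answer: $\frac{1}{208824} \approx 4.7887 \cdot 10^{-6}$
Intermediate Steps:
$S{\left(a \right)} = a + 3 a^{2}$ ($S{\left(a \right)} = a^{2} + \left(\left(a^{2} + a^{2}\right) + a\right) = a^{2} + \left(2 a^{2} + a\right) = a^{2} + \left(a + 2 a^{2}\right) = a + 3 a^{2}$)
$\frac{1}{S{\left(\left(-44\right) 6 \right)}} = \frac{1}{\left(-44\right) 6 \left(1 + 3 \left(\left(-44\right) 6\right)\right)} = \frac{1}{\left(-264\right) \left(1 + 3 \left(-264\right)\right)} = \frac{1}{\left(-264\right) \left(1 - 792\right)} = \frac{1}{\left(-264\right) \left(-791\right)} = \frac{1}{208824}$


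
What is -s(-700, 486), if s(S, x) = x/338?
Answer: -243/169 ≈ -1.4379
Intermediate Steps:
s(S, x) = x/338 (s(S, x) = x*(1/338) = x/338)
-s(-700, 486) = -486/338 = -1*243/169 = -243/169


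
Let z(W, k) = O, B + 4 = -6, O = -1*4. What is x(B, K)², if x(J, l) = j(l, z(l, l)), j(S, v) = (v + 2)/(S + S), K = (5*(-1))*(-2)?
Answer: 1/100 ≈ 0.010000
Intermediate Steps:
O = -4
B = -10 (B = -4 - 6 = -10)
K = 10 (K = -5*(-2) = 10)
z(W, k) = -4
j(S, v) = (2 + v)/(2*S) (j(S, v) = (2 + v)/((2*S)) = (2 + v)*(1/(2*S)) = (2 + v)/(2*S))
x(J, l) = -1/l (x(J, l) = (2 - 4)/(2*l) = (½)*(-2)/l = -1/l)
x(B, K)² = (-1/10)² = (-1*⅒)² = (-⅒)² = 1/100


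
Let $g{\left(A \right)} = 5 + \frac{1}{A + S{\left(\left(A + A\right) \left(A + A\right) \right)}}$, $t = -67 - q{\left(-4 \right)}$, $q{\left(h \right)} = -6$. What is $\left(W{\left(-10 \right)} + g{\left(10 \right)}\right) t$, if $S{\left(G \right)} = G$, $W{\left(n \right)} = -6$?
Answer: $\frac{24949}{410} \approx 60.851$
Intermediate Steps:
$t = -61$ ($t = -67 - -6 = -67 + 6 = -61$)
$g{\left(A \right)} = 5 + \frac{1}{A + 4 A^{2}}$ ($g{\left(A \right)} = 5 + \frac{1}{A + \left(A + A\right) \left(A + A\right)} = 5 + \frac{1}{A + 2 A 2 A} = 5 + \frac{1}{A + 4 A^{2}}$)
$\left(W{\left(-10 \right)} + g{\left(10 \right)}\right) t = \left(-6 + \frac{1 + 5 \cdot 10 + 20 \cdot 10^{2}}{10 \left(1 + 4 \cdot 10\right)}\right) \left(-61\right) = \left(-6 + \frac{1 + 50 + 20 \cdot 100}{10 \left(1 + 40\right)}\right) \left(-61\right) = \left(-6 + \frac{1 + 50 + 2000}{10 \cdot 41}\right) \left(-61\right) = \left(-6 + \frac{1}{10} \cdot \frac{1}{41} \cdot 2051\right) \left(-61\right) = \left(-6 + \frac{2051}{410}\right) \left(-61\right) = \left(- \frac{409}{410}\right) \left(-61\right) = \frac{24949}{410}$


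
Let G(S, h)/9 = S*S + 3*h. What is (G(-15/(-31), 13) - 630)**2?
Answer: 70806016836/923521 ≈ 76670.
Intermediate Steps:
G(S, h) = 9*S**2 + 27*h (G(S, h) = 9*(S*S + 3*h) = 9*(S**2 + 3*h) = 9*S**2 + 27*h)
(G(-15/(-31), 13) - 630)**2 = ((9*(-15/(-31))**2 + 27*13) - 630)**2 = ((9*(-15*(-1/31))**2 + 351) - 630)**2 = ((9*(15/31)**2 + 351) - 630)**2 = ((9*(225/961) + 351) - 630)**2 = ((2025/961 + 351) - 630)**2 = (339336/961 - 630)**2 = (-266094/961)**2 = 70806016836/923521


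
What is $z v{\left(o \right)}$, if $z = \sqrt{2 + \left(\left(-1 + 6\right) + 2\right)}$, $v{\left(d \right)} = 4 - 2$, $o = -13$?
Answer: $6$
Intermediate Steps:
$v{\left(d \right)} = 2$ ($v{\left(d \right)} = 4 - 2 = 2$)
$z = 3$ ($z = \sqrt{2 + \left(5 + 2\right)} = \sqrt{2 + 7} = \sqrt{9} = 3$)
$z v{\left(o \right)} = 3 \cdot 2 = 6$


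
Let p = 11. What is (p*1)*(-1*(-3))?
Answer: 33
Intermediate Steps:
(p*1)*(-1*(-3)) = (11*1)*(-1*(-3)) = 11*3 = 33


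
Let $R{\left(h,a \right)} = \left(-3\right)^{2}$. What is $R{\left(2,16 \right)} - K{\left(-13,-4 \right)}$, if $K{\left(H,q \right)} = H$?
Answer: $22$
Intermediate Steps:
$R{\left(h,a \right)} = 9$
$R{\left(2,16 \right)} - K{\left(-13,-4 \right)} = 9 - -13 = 9 + 13 = 22$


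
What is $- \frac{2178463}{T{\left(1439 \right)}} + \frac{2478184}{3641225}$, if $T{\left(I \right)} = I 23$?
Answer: $- \frac{7850253481327}{120513623825} \approx -65.14$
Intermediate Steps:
$T{\left(I \right)} = 23 I$
$- \frac{2178463}{T{\left(1439 \right)}} + \frac{2478184}{3641225} = - \frac{2178463}{23 \cdot 1439} + \frac{2478184}{3641225} = - \frac{2178463}{33097} + 2478184 \cdot \frac{1}{3641225} = \left(-2178463\right) \frac{1}{33097} + \frac{2478184}{3641225} = - \frac{2178463}{33097} + \frac{2478184}{3641225} = - \frac{7850253481327}{120513623825}$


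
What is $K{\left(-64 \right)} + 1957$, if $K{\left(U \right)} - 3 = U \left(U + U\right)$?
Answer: $10152$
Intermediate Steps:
$K{\left(U \right)} = 3 + 2 U^{2}$ ($K{\left(U \right)} = 3 + U \left(U + U\right) = 3 + U 2 U = 3 + 2 U^{2}$)
$K{\left(-64 \right)} + 1957 = \left(3 + 2 \left(-64\right)^{2}\right) + 1957 = \left(3 + 2 \cdot 4096\right) + 1957 = \left(3 + 8192\right) + 1957 = 8195 + 1957 = 10152$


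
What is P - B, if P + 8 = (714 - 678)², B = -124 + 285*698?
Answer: -197518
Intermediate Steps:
B = 198806 (B = -124 + 198930 = 198806)
P = 1288 (P = -8 + (714 - 678)² = -8 + 36² = -8 + 1296 = 1288)
P - B = 1288 - 1*198806 = 1288 - 198806 = -197518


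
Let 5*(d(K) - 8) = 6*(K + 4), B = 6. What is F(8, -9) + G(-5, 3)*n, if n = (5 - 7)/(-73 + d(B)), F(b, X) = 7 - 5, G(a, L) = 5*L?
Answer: 136/53 ≈ 2.5660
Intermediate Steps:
F(b, X) = 2
d(K) = 64/5 + 6*K/5 (d(K) = 8 + (6*(K + 4))/5 = 8 + (6*(4 + K))/5 = 8 + (24 + 6*K)/5 = 8 + (24/5 + 6*K/5) = 64/5 + 6*K/5)
n = 2/53 (n = (5 - 7)/(-73 + (64/5 + (6/5)*6)) = -2/(-73 + (64/5 + 36/5)) = -2/(-73 + 20) = -2/(-53) = -2*(-1/53) = 2/53 ≈ 0.037736)
F(8, -9) + G(-5, 3)*n = 2 + (5*3)*(2/53) = 2 + 15*(2/53) = 2 + 30/53 = 136/53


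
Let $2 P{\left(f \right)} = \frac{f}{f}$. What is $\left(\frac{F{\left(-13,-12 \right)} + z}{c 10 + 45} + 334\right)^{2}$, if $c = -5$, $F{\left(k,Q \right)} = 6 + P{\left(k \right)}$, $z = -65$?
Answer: $\frac{11950849}{100} \approx 1.1951 \cdot 10^{5}$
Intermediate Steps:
$P{\left(f \right)} = \frac{1}{2}$ ($P{\left(f \right)} = \frac{f \frac{1}{f}}{2} = \frac{1}{2} \cdot 1 = \frac{1}{2}$)
$F{\left(k,Q \right)} = \frac{13}{2}$ ($F{\left(k,Q \right)} = 6 + \frac{1}{2} = \frac{13}{2}$)
$\left(\frac{F{\left(-13,-12 \right)} + z}{c 10 + 45} + 334\right)^{2} = \left(\frac{\frac{13}{2} - 65}{\left(-5\right) 10 + 45} + 334\right)^{2} = \left(- \frac{117}{2 \left(-50 + 45\right)} + 334\right)^{2} = \left(- \frac{117}{2 \left(-5\right)} + 334\right)^{2} = \left(\left(- \frac{117}{2}\right) \left(- \frac{1}{5}\right) + 334\right)^{2} = \left(\frac{117}{10} + 334\right)^{2} = \left(\frac{3457}{10}\right)^{2} = \frac{11950849}{100}$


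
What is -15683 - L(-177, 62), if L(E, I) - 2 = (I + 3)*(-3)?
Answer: -15490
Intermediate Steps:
L(E, I) = -7 - 3*I (L(E, I) = 2 + (I + 3)*(-3) = 2 + (3 + I)*(-3) = 2 + (-9 - 3*I) = -7 - 3*I)
-15683 - L(-177, 62) = -15683 - (-7 - 3*62) = -15683 - (-7 - 186) = -15683 - 1*(-193) = -15683 + 193 = -15490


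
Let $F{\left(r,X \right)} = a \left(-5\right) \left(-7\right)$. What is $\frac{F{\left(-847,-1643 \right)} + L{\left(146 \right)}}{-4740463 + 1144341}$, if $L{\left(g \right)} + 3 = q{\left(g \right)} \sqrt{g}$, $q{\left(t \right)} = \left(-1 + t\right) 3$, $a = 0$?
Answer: $\frac{3}{3596122} - \frac{435 \sqrt{146}}{3596122} \approx -0.0014608$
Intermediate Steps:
$q{\left(t \right)} = -3 + 3 t$
$F{\left(r,X \right)} = 0$ ($F{\left(r,X \right)} = 0 \left(-5\right) \left(-7\right) = 0 \left(-7\right) = 0$)
$L{\left(g \right)} = -3 + \sqrt{g} \left(-3 + 3 g\right)$ ($L{\left(g \right)} = -3 + \left(-3 + 3 g\right) \sqrt{g} = -3 + \sqrt{g} \left(-3 + 3 g\right)$)
$\frac{F{\left(-847,-1643 \right)} + L{\left(146 \right)}}{-4740463 + 1144341} = \frac{0 - \left(3 - 3 \sqrt{146} \left(-1 + 146\right)\right)}{-4740463 + 1144341} = \frac{0 - \left(3 - 3 \sqrt{146} \cdot 145\right)}{-3596122} = \left(0 - \left(3 - 435 \sqrt{146}\right)\right) \left(- \frac{1}{3596122}\right) = \left(-3 + 435 \sqrt{146}\right) \left(- \frac{1}{3596122}\right) = \frac{3}{3596122} - \frac{435 \sqrt{146}}{3596122}$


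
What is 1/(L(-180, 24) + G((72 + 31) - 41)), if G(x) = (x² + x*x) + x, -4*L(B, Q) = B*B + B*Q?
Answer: 1/730 ≈ 0.0013699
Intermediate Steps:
L(B, Q) = -B²/4 - B*Q/4 (L(B, Q) = -(B*B + B*Q)/4 = -(B² + B*Q)/4 = -B²/4 - B*Q/4)
G(x) = x + 2*x² (G(x) = (x² + x²) + x = 2*x² + x = x + 2*x²)
1/(L(-180, 24) + G((72 + 31) - 41)) = 1/(-¼*(-180)*(-180 + 24) + ((72 + 31) - 41)*(1 + 2*((72 + 31) - 41))) = 1/(-¼*(-180)*(-156) + (103 - 41)*(1 + 2*(103 - 41))) = 1/(-7020 + 62*(1 + 2*62)) = 1/(-7020 + 62*(1 + 124)) = 1/(-7020 + 62*125) = 1/(-7020 + 7750) = 1/730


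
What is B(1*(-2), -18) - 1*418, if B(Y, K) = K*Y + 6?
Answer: -376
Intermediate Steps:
B(Y, K) = 6 + K*Y
B(1*(-2), -18) - 1*418 = (6 - 18*(-2)) - 1*418 = (6 - 18*(-2)) - 418 = (6 + 36) - 418 = 42 - 418 = -376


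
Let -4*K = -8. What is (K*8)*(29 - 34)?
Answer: -80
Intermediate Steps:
K = 2 (K = -¼*(-8) = 2)
(K*8)*(29 - 34) = (2*8)*(29 - 34) = 16*(-5) = -80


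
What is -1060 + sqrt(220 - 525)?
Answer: -1060 + I*sqrt(305) ≈ -1060.0 + 17.464*I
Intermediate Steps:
-1060 + sqrt(220 - 525) = -1060 + sqrt(-305) = -1060 + I*sqrt(305)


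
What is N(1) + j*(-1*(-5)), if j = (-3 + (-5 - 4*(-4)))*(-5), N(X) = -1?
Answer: -201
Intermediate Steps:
j = -40 (j = (-3 + (-5 + 16))*(-5) = (-3 + 11)*(-5) = 8*(-5) = -40)
N(1) + j*(-1*(-5)) = -1 - (-40)*(-5) = -1 - 40*5 = -1 - 200 = -201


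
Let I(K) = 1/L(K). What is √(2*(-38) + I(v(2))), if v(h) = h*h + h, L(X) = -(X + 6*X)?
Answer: I*√134106/42 ≈ 8.7192*I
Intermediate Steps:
L(X) = -7*X
v(h) = h + h² (v(h) = h² + h = h + h²)
I(K) = -1/(7*K) (I(K) = 1/(-7*K) = -1/(7*K))
√(2*(-38) + I(v(2))) = √(2*(-38) - 1/(2*(1 + 2))/7) = √(-76 - 1/(7*(2*3))) = √(-76 - ⅐/6) = √(-76 - ⅐*⅙) = √(-76 - 1/42) = √(-3193/42) = I*√134106/42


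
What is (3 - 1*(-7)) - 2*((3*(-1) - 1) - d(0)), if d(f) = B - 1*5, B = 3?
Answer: 14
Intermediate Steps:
d(f) = -2 (d(f) = 3 - 1*5 = 3 - 5 = -2)
(3 - 1*(-7)) - 2*((3*(-1) - 1) - d(0)) = (3 - 1*(-7)) - 2*((3*(-1) - 1) - 1*(-2)) = (3 + 7) - 2*((-3 - 1) + 2) = 10 - 2*(-4 + 2) = 10 - 2*(-2) = 10 + 4 = 14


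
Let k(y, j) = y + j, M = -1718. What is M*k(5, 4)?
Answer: -15462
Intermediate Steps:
k(y, j) = j + y
M*k(5, 4) = -1718*(4 + 5) = -1718*9 = -15462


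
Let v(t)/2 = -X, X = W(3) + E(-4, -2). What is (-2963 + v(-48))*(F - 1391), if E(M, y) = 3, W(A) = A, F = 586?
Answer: 2394875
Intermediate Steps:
X = 6 (X = 3 + 3 = 6)
v(t) = -12 (v(t) = 2*(-1*6) = 2*(-6) = -12)
(-2963 + v(-48))*(F - 1391) = (-2963 - 12)*(586 - 1391) = -2975*(-805) = 2394875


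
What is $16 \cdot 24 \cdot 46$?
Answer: $17664$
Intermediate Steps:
$16 \cdot 24 \cdot 46 = 384 \cdot 46 = 17664$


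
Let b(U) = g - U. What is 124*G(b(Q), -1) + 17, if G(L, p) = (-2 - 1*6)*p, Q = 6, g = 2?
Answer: 1009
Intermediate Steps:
b(U) = 2 - U
G(L, p) = -8*p (G(L, p) = (-2 - 6)*p = -8*p)
124*G(b(Q), -1) + 17 = 124*(-8*(-1)) + 17 = 124*8 + 17 = 992 + 17 = 1009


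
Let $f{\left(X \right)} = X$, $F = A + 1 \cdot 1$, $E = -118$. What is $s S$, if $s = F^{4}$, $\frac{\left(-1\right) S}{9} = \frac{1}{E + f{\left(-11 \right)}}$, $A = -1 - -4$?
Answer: $\frac{768}{43} \approx 17.86$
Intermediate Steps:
$A = 3$ ($A = -1 + 4 = 3$)
$F = 4$ ($F = 3 + 1 \cdot 1 = 3 + 1 = 4$)
$S = \frac{3}{43}$ ($S = - \frac{9}{-118 - 11} = - \frac{9}{-129} = \left(-9\right) \left(- \frac{1}{129}\right) = \frac{3}{43} \approx 0.069767$)
$s = 256$ ($s = 4^{4} = 256$)
$s S = 256 \cdot \frac{3}{43} = \frac{768}{43}$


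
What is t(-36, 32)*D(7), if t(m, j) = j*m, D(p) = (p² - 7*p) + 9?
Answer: -10368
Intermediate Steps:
D(p) = 9 + p² - 7*p
t(-36, 32)*D(7) = (32*(-36))*(9 + 7² - 7*7) = -1152*(9 + 49 - 49) = -1152*9 = -10368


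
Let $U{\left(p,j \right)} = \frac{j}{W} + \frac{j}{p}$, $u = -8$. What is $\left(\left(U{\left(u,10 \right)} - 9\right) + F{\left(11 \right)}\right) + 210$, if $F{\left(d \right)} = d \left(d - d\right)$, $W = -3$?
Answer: $\frac{2357}{12} \approx 196.42$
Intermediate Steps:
$U{\left(p,j \right)} = - \frac{j}{3} + \frac{j}{p}$ ($U{\left(p,j \right)} = \frac{j}{-3} + \frac{j}{p} = j \left(- \frac{1}{3}\right) + \frac{j}{p} = - \frac{j}{3} + \frac{j}{p}$)
$F{\left(d \right)} = 0$ ($F{\left(d \right)} = d 0 = 0$)
$\left(\left(U{\left(u,10 \right)} - 9\right) + F{\left(11 \right)}\right) + 210 = \left(\left(\left(\left(- \frac{1}{3}\right) 10 + \frac{10}{-8}\right) - 9\right) + 0\right) + 210 = \left(\left(\left(- \frac{10}{3} + 10 \left(- \frac{1}{8}\right)\right) - 9\right) + 0\right) + 210 = \left(\left(\left(- \frac{10}{3} - \frac{5}{4}\right) - 9\right) + 0\right) + 210 = \left(\left(- \frac{55}{12} - 9\right) + 0\right) + 210 = \left(- \frac{163}{12} + 0\right) + 210 = - \frac{163}{12} + 210 = \frac{2357}{12}$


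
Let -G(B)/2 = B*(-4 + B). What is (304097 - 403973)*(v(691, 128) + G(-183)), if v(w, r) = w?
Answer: 6766698876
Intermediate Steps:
G(B) = -2*B*(-4 + B)
(304097 - 403973)*(v(691, 128) + G(-183)) = (304097 - 403973)*(691 + 2*(-183)*(4 - 1*(-183))) = -99876*(691 + 2*(-183)*(4 + 183)) = -99876*(691 + 2*(-183)*187) = -99876*(691 - 68442) = -99876*(-67751) = 6766698876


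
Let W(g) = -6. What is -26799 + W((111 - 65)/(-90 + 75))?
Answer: -26805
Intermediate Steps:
-26799 + W((111 - 65)/(-90 + 75)) = -26799 - 6 = -26805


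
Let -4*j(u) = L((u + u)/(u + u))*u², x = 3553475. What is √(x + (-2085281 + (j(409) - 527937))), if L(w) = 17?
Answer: √917251/2 ≈ 478.87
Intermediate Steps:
j(u) = -17*u²/4
√(x + (-2085281 + (j(409) - 527937))) = √(3553475 + (-2085281 + (-17/4*409² - 527937))) = √(3553475 + (-2085281 + (-17/4*167281 - 527937))) = √(3553475 + (-2085281 + (-2843777/4 - 527937))) = √(3553475 + (-2085281 - 4955525/4)) = √(3553475 - 13296649/4) = √(917251/4) = √917251/2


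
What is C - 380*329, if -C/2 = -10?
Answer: -125000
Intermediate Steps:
C = 20 (C = -2*(-10) = 20)
C - 380*329 = 20 - 380*329 = 20 - 125020 = -125000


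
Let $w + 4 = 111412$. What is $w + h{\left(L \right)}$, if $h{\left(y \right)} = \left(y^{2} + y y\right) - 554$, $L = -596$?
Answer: $821286$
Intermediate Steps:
$h{\left(y \right)} = -554 + 2 y^{2}$ ($h{\left(y \right)} = \left(y^{2} + y^{2}\right) - 554 = 2 y^{2} - 554 = -554 + 2 y^{2}$)
$w = 111408$ ($w = -4 + 111412 = 111408$)
$w + h{\left(L \right)} = 111408 - \left(554 - 2 \left(-596\right)^{2}\right) = 111408 + \left(-554 + 2 \cdot 355216\right) = 111408 + \left(-554 + 710432\right) = 111408 + 709878 = 821286$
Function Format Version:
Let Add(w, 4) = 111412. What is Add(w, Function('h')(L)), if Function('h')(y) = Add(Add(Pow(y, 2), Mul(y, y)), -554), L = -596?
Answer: 821286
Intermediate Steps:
Function('h')(y) = Add(-554, Mul(2, Pow(y, 2))) (Function('h')(y) = Add(Add(Pow(y, 2), Pow(y, 2)), -554) = Add(Mul(2, Pow(y, 2)), -554) = Add(-554, Mul(2, Pow(y, 2))))
w = 111408 (w = Add(-4, 111412) = 111408)
Add(w, Function('h')(L)) = Add(111408, Add(-554, Mul(2, Pow(-596, 2)))) = Add(111408, Add(-554, Mul(2, 355216))) = Add(111408, Add(-554, 710432)) = Add(111408, 709878) = 821286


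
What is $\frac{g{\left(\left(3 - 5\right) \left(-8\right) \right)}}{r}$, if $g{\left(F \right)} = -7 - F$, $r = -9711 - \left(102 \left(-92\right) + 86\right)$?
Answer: $\frac{23}{413} \approx 0.05569$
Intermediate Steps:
$r = -413$ ($r = -9711 - \left(-9384 + 86\right) = -9711 - -9298 = -9711 + 9298 = -413$)
$\frac{g{\left(\left(3 - 5\right) \left(-8\right) \right)}}{r} = \frac{-7 - \left(3 - 5\right) \left(-8\right)}{-413} = \left(-7 - \left(-2\right) \left(-8\right)\right) \left(- \frac{1}{413}\right) = \left(-7 - 16\right) \left(- \frac{1}{413}\right) = \left(-23\right) \left(- \frac{1}{413}\right) = \frac{23}{413}$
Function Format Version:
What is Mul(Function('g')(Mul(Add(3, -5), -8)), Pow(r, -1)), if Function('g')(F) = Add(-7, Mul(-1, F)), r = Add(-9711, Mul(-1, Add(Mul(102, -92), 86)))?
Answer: Rational(23, 413) ≈ 0.055690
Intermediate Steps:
r = -413 (r = Add(-9711, Mul(-1, Add(-9384, 86))) = Add(-9711, Mul(-1, -9298)) = Add(-9711, 9298) = -413)
Mul(Function('g')(Mul(Add(3, -5), -8)), Pow(r, -1)) = Mul(Add(-7, Mul(-1, Mul(Add(3, -5), -8))), Pow(-413, -1)) = Mul(Add(-7, Mul(-1, Mul(-2, -8))), Rational(-1, 413)) = Mul(Add(-7, Mul(-1, 16)), Rational(-1, 413)) = Mul(Add(-7, -16), Rational(-1, 413)) = Mul(-23, Rational(-1, 413)) = Rational(23, 413)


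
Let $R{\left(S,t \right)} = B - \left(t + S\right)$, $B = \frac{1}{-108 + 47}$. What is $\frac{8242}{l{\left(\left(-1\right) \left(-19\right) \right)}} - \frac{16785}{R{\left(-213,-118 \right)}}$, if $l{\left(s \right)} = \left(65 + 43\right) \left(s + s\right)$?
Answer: $- \frac{67260301}{1380996} \approx -48.704$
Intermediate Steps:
$B = - \frac{1}{61}$ ($B = \frac{1}{-61} = - \frac{1}{61} \approx -0.016393$)
$R{\left(S,t \right)} = - \frac{1}{61} - S - t$ ($R{\left(S,t \right)} = - \frac{1}{61} - \left(t + S\right) = - \frac{1}{61} - \left(S + t\right) = - \frac{1}{61} - S - t$)
$l{\left(s \right)} = 216 s$ ($l{\left(s \right)} = 108 \cdot 2 s = 216 s$)
$\frac{8242}{l{\left(\left(-1\right) \left(-19\right) \right)}} - \frac{16785}{R{\left(-213,-118 \right)}} = \frac{8242}{216 \left(\left(-1\right) \left(-19\right)\right)} - \frac{16785}{- \frac{1}{61} - -213 - -118} = \frac{8242}{216 \cdot 19} - \frac{16785}{- \frac{1}{61} + 213 + 118} = \frac{8242}{4104} - \frac{16785}{\frac{20190}{61}} = 8242 \cdot \frac{1}{4104} - \frac{68259}{1346} = \frac{4121}{2052} - \frac{68259}{1346} = - \frac{67260301}{1380996}$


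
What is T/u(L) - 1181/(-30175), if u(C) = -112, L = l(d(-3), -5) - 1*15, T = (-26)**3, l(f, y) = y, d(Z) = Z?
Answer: 66311009/422450 ≈ 156.97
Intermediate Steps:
T = -17576
L = -20 (L = -5 - 1*15 = -5 - 15 = -20)
T/u(L) - 1181/(-30175) = -17576/(-112) - 1181/(-30175) = -17576*(-1/112) - 1181*(-1/30175) = 2197/14 + 1181/30175 = 66311009/422450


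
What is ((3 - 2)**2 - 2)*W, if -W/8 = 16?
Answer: 128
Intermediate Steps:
W = -128 (W = -8*16 = -128)
((3 - 2)**2 - 2)*W = ((3 - 2)**2 - 2)*(-128) = (1**2 - 2)*(-128) = (1 - 2)*(-128) = -1*(-128) = 128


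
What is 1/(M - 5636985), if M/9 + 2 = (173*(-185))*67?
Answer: -1/24936018 ≈ -4.0103e-8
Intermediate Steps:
M = -19299033 (M = -18 + 9*((173*(-185))*67) = -18 + 9*(-32005*67) = -18 + 9*(-2144335) = -18 - 19299015 = -19299033)
1/(M - 5636985) = 1/(-19299033 - 5636985) = 1/(-24936018) = -1/24936018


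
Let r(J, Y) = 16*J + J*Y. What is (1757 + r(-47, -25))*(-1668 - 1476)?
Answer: -6853920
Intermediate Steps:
(1757 + r(-47, -25))*(-1668 - 1476) = (1757 - 47*(16 - 25))*(-1668 - 1476) = (1757 - 47*(-9))*(-3144) = (1757 + 423)*(-3144) = 2180*(-3144) = -6853920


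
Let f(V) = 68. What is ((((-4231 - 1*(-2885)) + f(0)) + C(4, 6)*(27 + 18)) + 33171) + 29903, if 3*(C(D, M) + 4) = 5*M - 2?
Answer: 62036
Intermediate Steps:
C(D, M) = -14/3 + 5*M/3 (C(D, M) = -4 + (5*M - 2)/3 = -4 + (-2 + 5*M)/3 = -4 + (-⅔ + 5*M/3) = -14/3 + 5*M/3)
((((-4231 - 1*(-2885)) + f(0)) + C(4, 6)*(27 + 18)) + 33171) + 29903 = ((((-4231 - 1*(-2885)) + 68) + (-14/3 + (5/3)*6)*(27 + 18)) + 33171) + 29903 = ((((-4231 + 2885) + 68) + (-14/3 + 10)*45) + 33171) + 29903 = (((-1346 + 68) + (16/3)*45) + 33171) + 29903 = ((-1278 + 240) + 33171) + 29903 = (-1038 + 33171) + 29903 = 32133 + 29903 = 62036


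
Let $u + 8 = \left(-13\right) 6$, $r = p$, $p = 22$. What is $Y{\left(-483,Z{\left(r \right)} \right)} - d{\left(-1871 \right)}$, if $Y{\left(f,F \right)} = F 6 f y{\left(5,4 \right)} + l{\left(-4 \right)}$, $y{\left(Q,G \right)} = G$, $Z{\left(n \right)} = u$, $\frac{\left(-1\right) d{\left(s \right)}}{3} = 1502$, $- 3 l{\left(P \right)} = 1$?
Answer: $\frac{3004253}{3} \approx 1.0014 \cdot 10^{6}$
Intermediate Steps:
$l{\left(P \right)} = - \frac{1}{3}$ ($l{\left(P \right)} = \left(- \frac{1}{3}\right) 1 = - \frac{1}{3}$)
$r = 22$
$u = -86$ ($u = -8 - 78 = -86$)
$d{\left(s \right)} = -4506$ ($d{\left(s \right)} = \left(-3\right) 1502 = -4506$)
$Z{\left(n \right)} = -86$
$Y{\left(f,F \right)} = - \frac{1}{3} + 24 F f$ ($Y{\left(f,F \right)} = F 6 f 4 - \frac{1}{3} = 6 F f 4 - \frac{1}{3} = 24 F f - \frac{1}{3} = - \frac{1}{3} + 24 F f$)
$Y{\left(-483,Z{\left(r \right)} \right)} - d{\left(-1871 \right)} = \left(- \frac{1}{3} + 24 \left(-86\right) \left(-483\right)\right) - -4506 = \left(- \frac{1}{3} + 996912\right) + 4506 = \frac{2990735}{3} + 4506 = \frac{3004253}{3}$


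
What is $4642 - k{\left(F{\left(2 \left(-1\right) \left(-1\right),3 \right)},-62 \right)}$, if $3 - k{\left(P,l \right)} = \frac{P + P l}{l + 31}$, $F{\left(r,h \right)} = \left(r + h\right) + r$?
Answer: $\frac{144236}{31} \approx 4652.8$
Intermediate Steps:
$F{\left(r,h \right)} = h + 2 r$ ($F{\left(r,h \right)} = \left(h + r\right) + r = h + 2 r$)
$k{\left(P,l \right)} = 3 - \frac{P + P l}{31 + l}$ ($k{\left(P,l \right)} = 3 - \frac{P + P l}{l + 31} = 3 - \frac{P + P l}{31 + l}$)
$4642 - k{\left(F{\left(2 \left(-1\right) \left(-1\right),3 \right)},-62 \right)} = 4642 - \frac{93 - \left(3 + 2 \cdot 2 \left(-1\right) \left(-1\right)\right) + 3 \left(-62\right) - \left(3 + 2 \cdot 2 \left(-1\right) \left(-1\right)\right) \left(-62\right)}{31 - 62} = 4642 - \frac{93 - \left(3 + 2 \left(\left(-2\right) \left(-1\right)\right)\right) - 186 - \left(3 + 2 \left(\left(-2\right) \left(-1\right)\right)\right) \left(-62\right)}{-31} = 4642 - - \frac{93 - \left(3 + 2 \cdot 2\right) - 186 - \left(3 + 2 \cdot 2\right) \left(-62\right)}{31} = 4642 - - \frac{93 - \left(3 + 4\right) - 186 - \left(3 + 4\right) \left(-62\right)}{31} = 4642 - - \frac{93 - 7 - 186 - 7 \left(-62\right)}{31} = 4642 - - \frac{93 - 7 - 186 + 434}{31} = 4642 - \left(- \frac{1}{31}\right) 334 = 4642 - - \frac{334}{31} = 4642 + \frac{334}{31} = \frac{144236}{31}$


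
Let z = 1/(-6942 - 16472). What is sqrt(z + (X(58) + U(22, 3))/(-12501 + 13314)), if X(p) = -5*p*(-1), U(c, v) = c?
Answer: sqrt(15449183173290)/6345194 ≈ 0.61945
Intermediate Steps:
X(p) = 5*p
z = -1/23414 (z = 1/(-23414) = -1/23414 ≈ -4.2709e-5)
sqrt(z + (X(58) + U(22, 3))/(-12501 + 13314)) = sqrt(-1/23414 + (5*58 + 22)/(-12501 + 13314)) = sqrt(-1/23414 + (290 + 22)/813) = sqrt(-1/23414 + 312*(1/813)) = sqrt(-1/23414 + 104/271) = sqrt(2434785/6345194) = sqrt(15449183173290)/6345194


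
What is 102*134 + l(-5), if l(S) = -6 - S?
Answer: 13667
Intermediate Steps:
102*134 + l(-5) = 102*134 + (-6 - 1*(-5)) = 13668 + (-6 + 5) = 13668 - 1 = 13667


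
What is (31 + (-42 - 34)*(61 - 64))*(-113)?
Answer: -29267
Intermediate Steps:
(31 + (-42 - 34)*(61 - 64))*(-113) = (31 - 76*(-3))*(-113) = (31 + 228)*(-113) = 259*(-113) = -29267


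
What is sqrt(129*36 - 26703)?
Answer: 3*I*sqrt(2451) ≈ 148.52*I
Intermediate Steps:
sqrt(129*36 - 26703) = sqrt(4644 - 26703) = sqrt(-22059) = 3*I*sqrt(2451)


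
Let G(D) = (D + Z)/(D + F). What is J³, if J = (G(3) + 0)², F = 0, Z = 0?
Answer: 1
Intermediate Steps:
G(D) = 1 (G(D) = (D + 0)/(D + 0) = D/D = 1)
J = 1 (J = (1 + 0)² = 1² = 1)
J³ = 1³ = 1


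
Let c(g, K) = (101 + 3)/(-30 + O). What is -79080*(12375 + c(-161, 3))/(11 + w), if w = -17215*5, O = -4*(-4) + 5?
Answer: 366637945/32274 ≈ 11360.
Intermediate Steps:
O = 21 (O = 16 + 5 = 21)
c(g, K) = -104/9 (c(g, K) = (101 + 3)/(-30 + 21) = 104/(-9) = 104*(-⅑) = -104/9)
w = -86075
-79080*(12375 + c(-161, 3))/(11 + w) = -79080*(12375 - 104/9)/(11 - 86075) = -79080/((-86064/111271/9)) = -79080/((-86064*9/111271)) = -79080/(-774576/111271) = -79080*(-111271/774576) = 366637945/32274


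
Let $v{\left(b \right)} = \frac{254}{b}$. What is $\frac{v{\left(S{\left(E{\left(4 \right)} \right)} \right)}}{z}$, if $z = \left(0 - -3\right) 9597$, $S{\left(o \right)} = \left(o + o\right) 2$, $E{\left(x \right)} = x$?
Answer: $\frac{127}{230328} \approx 0.00055139$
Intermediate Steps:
$S{\left(o \right)} = 4 o$ ($S{\left(o \right)} = 2 o 2 = 4 o$)
$z = 28791$ ($z = \left(0 + 3\right) 9597 = 3 \cdot 9597 = 28791$)
$\frac{v{\left(S{\left(E{\left(4 \right)} \right)} \right)}}{z} = \frac{254 \frac{1}{4 \cdot 4}}{28791} = \frac{254}{16} \cdot \frac{1}{28791} = 254 \cdot \frac{1}{16} \cdot \frac{1}{28791} = \frac{127}{8} \cdot \frac{1}{28791} = \frac{127}{230328}$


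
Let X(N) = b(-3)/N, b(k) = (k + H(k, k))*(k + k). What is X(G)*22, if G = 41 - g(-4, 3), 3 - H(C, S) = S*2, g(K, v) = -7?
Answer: -33/2 ≈ -16.500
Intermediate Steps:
H(C, S) = 3 - 2*S (H(C, S) = 3 - S*2 = 3 - 2*S)
b(k) = 2*k*(3 - k) (b(k) = (k + (3 - 2*k))*(k + k) = (3 - k)*(2*k) = 2*k*(3 - k))
G = 48 (G = 41 - 1*(-7) = 41 + 7 = 48)
X(N) = -36/N (X(N) = (2*(-3)*(3 - 1*(-3)))/N = (2*(-3)*(3 + 3))/N = (2*(-3)*6)/N = -36/N)
X(G)*22 = -36/48*22 = -36*1/48*22 = -¾*22 = -33/2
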